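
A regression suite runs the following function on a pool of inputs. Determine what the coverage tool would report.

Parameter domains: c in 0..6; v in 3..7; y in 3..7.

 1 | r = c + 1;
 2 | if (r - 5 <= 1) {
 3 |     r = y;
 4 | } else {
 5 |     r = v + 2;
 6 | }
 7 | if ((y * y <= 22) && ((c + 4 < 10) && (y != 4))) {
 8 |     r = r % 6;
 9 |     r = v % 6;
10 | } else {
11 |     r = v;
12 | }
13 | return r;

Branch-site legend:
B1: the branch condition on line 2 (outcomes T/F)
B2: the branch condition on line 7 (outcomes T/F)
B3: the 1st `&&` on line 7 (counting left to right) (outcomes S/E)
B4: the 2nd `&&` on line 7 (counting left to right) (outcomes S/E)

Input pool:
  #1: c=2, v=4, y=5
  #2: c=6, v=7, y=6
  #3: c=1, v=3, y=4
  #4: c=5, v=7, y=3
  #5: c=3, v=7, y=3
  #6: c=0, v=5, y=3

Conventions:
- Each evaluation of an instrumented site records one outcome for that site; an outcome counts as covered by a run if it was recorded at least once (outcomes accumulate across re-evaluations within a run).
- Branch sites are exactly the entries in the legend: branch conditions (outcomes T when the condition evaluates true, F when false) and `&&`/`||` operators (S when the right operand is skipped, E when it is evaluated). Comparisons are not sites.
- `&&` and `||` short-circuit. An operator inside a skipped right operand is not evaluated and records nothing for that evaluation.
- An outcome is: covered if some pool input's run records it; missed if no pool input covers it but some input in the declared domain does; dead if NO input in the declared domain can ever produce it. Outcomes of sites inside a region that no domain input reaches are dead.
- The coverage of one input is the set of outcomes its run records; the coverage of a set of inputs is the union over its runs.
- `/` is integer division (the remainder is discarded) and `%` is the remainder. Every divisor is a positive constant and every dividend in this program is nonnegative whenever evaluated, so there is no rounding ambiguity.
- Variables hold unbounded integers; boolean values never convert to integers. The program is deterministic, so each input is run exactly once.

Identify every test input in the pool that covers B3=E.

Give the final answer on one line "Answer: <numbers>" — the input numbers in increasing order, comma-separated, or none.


input #1 (c=2, v=4, y=5): never hits B3=E
input #2 (c=6, v=7, y=6): never hits B3=E
input #3 (c=1, v=3, y=4): hits B3=E
input #4 (c=5, v=7, y=3): hits B3=E
input #5 (c=3, v=7, y=3): hits B3=E
input #6 (c=0, v=5, y=3): hits B3=E
Answer: 3, 4, 5, 6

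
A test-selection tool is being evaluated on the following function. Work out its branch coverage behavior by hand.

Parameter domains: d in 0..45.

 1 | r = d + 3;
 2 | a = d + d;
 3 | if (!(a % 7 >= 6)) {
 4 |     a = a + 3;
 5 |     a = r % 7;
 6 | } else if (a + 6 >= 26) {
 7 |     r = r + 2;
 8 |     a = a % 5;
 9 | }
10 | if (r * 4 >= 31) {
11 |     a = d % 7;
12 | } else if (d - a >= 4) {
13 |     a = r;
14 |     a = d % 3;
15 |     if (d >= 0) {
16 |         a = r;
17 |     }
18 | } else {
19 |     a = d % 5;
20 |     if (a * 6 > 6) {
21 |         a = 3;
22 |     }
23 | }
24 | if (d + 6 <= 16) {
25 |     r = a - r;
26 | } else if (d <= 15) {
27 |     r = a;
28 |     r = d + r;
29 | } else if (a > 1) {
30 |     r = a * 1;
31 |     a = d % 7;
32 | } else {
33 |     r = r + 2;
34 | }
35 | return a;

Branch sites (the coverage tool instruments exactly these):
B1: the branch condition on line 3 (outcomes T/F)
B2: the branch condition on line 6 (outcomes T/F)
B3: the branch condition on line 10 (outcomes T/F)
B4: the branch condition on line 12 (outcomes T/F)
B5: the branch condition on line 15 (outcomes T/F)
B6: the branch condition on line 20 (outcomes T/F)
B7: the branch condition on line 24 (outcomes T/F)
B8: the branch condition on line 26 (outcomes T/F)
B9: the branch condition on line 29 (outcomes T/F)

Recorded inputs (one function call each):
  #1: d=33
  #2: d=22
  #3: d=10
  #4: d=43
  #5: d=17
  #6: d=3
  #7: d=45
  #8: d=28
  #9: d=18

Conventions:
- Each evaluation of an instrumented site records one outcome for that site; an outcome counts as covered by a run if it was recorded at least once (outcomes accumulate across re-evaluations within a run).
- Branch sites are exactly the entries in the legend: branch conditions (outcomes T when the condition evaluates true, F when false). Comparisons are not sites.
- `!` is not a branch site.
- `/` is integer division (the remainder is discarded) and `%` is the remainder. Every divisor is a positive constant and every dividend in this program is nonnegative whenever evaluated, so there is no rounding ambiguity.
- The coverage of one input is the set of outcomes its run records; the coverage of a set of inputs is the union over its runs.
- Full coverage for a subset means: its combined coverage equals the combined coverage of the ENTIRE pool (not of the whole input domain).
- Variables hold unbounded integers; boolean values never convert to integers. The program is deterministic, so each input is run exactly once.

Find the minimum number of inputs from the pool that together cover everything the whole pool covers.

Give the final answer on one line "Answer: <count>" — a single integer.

#1 (d=33) -> B1->T, B3->T, B7->F, B8->F, B9->T; covered: B1=T, B3=T, B7=F, B8=F, B9=T
#2 (d=22) -> B1->T, B3->T, B7->F, B8->F, B9->F; covered: B1=T, B3=T, B7=F, B8=F, B9=F
#3 (d=10) -> B1->F, B2->T, B3->T, B7->T; covered: B1=F, B2=T, B3=T, B7=T
#4 (d=43) -> B1->T, B3->T, B7->F, B8->F, B9->F; covered: B1=T, B3=T, B7=F, B8=F, B9=F
#5 (d=17) -> B1->F, B2->T, B3->T, B7->F, B8->F, B9->T; covered: B1=F, B2=T, B3=T, B7=F, B8=F, B9=T
#6 (d=3) -> B1->F, B2->F, B3->F, B4->F, B6->T, B7->T; covered: B1=F, B2=F, B3=F, B4=F, B6=T, B7=T
#7 (d=45) -> B1->F, B2->T, B3->T, B7->F, B8->F, B9->T; covered: B1=F, B2=T, B3=T, B7=F, B8=F, B9=T
#8 (d=28) -> B1->T, B3->T, B7->F, B8->F, B9->F; covered: B1=T, B3=T, B7=F, B8=F, B9=F
#9 (d=18) -> B1->T, B3->T, B7->F, B8->F, B9->T; covered: B1=T, B3=T, B7=F, B8=F, B9=T
pool-wide coverage (13 outcomes): B1=T, B1=F, B2=T, B2=F, B3=T, B3=F, B4=F, B6=T, B7=T, B7=F, B8=F, B9=T, B9=F
every size-1 subset falls short of the 13 outcomes (best: 6/13)
every size-2 subset falls short of the 13 outcomes (best: 11/13)
size 3: inputs {2, 5, 6} cover all 13 outcomes, and no lexicographically smaller subset of this size does

Answer: 3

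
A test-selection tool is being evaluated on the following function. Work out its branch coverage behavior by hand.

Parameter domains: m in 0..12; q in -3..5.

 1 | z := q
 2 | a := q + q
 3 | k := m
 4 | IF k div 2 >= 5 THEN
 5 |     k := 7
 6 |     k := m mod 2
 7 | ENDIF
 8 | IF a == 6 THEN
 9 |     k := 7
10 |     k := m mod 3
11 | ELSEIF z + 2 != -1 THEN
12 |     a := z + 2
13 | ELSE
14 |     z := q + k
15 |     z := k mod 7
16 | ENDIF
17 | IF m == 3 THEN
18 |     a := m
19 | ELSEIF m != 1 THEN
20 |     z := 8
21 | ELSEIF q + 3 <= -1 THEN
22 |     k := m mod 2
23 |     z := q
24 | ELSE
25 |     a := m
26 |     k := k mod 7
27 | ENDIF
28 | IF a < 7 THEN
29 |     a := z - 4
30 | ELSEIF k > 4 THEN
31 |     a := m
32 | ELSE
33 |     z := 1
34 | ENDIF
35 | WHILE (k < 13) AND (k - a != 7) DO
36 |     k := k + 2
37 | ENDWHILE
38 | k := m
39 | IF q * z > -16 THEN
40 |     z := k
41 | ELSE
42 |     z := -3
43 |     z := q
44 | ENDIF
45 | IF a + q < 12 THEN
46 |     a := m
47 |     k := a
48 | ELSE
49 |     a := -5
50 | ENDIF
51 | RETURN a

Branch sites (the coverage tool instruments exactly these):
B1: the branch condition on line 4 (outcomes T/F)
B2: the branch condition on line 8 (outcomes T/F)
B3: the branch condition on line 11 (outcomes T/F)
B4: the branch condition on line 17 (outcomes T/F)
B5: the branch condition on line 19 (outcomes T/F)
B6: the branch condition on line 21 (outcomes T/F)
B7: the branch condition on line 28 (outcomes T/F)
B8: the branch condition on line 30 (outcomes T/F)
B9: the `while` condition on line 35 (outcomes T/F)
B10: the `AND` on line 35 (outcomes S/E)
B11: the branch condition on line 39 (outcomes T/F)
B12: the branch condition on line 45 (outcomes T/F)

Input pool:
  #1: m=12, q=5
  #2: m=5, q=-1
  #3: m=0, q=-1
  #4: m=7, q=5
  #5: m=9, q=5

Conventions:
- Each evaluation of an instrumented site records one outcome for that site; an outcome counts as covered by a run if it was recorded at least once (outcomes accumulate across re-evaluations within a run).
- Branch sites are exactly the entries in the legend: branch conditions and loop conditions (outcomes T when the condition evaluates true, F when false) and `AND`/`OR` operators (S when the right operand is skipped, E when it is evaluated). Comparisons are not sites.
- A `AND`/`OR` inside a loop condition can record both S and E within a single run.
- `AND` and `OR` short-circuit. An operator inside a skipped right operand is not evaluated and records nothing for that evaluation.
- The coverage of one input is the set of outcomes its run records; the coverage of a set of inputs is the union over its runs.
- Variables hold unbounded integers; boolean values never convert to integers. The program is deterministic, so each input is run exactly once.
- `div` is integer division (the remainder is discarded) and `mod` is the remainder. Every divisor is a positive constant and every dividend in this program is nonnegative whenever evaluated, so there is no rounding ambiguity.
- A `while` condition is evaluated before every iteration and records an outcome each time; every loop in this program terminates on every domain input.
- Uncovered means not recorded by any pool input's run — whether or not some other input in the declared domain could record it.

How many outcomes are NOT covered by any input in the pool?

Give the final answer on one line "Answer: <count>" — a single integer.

input #1 (m=12, q=5): events B1->T, B2->F, B3->T, B4->F, B5->T, B7->F, B8->F, B10->E, B9->T, B10->E, B9->T, B10->E, B9->T, B10->E, ...; covers B1=T, B2=F, B3=T, B4=F, B5=T, B7=F, B8=F, B9=T, B9=F, B10=S, B10=E, B11=T, B12=F
input #2 (m=5, q=-1): events B1->F, B2->F, B3->T, B4->F, B5->T, B7->T, B10->E, B9->T, B10->E, B9->T, B10->E, B9->T, B10->E, B9->F, ...; covers B1=F, B2=F, B3=T, B4=F, B5=T, B7=T, B9=T, B9=F, B10=E, B11=T, B12=T
input #3 (m=0, q=-1): events B1->F, B2->F, B3->T, B4->F, B5->T, B7->T, B10->E, B9->T, B10->E, B9->T, B10->E, B9->T, B10->E, B9->T, ...; covers B1=F, B2=F, B3=T, B4=F, B5=T, B7=T, B9=T, B9=F, B10=S, B10=E, B11=T, B12=T
input #4 (m=7, q=5): events B1->F, B2->F, B3->T, B4->F, B5->T, B7->F, B8->T, B10->E, B9->T, B10->E, B9->T, B10->E, B9->T, B10->S, ...; covers B1=F, B2=F, B3=T, B4=F, B5=T, B7=F, B8=T, B9=T, B9=F, B10=S, B10=E, B11=T, B12=F
input #5 (m=9, q=5): events B1->F, B2->F, B3->T, B4->F, B5->T, B7->F, B8->T, B10->E, B9->T, B10->E, B9->T, B10->S, B9->F, B11->T, ...; covers B1=F, B2=F, B3=T, B4=F, B5=T, B7=F, B8=T, B9=T, B9=F, B10=S, B10=E, B11=T, B12=F
union over the pool: B1=T, B1=F, B2=F, B3=T, B4=F, B5=T, B7=T, B7=F, B8=T, B8=F, B9=T, B9=F, B10=S, B10=E, B11=T, B12=T, B12=F
uncovered (7 of 24): B2=T, B3=F, B4=T, B5=F, B6=T, B6=F, B11=F

Answer: 7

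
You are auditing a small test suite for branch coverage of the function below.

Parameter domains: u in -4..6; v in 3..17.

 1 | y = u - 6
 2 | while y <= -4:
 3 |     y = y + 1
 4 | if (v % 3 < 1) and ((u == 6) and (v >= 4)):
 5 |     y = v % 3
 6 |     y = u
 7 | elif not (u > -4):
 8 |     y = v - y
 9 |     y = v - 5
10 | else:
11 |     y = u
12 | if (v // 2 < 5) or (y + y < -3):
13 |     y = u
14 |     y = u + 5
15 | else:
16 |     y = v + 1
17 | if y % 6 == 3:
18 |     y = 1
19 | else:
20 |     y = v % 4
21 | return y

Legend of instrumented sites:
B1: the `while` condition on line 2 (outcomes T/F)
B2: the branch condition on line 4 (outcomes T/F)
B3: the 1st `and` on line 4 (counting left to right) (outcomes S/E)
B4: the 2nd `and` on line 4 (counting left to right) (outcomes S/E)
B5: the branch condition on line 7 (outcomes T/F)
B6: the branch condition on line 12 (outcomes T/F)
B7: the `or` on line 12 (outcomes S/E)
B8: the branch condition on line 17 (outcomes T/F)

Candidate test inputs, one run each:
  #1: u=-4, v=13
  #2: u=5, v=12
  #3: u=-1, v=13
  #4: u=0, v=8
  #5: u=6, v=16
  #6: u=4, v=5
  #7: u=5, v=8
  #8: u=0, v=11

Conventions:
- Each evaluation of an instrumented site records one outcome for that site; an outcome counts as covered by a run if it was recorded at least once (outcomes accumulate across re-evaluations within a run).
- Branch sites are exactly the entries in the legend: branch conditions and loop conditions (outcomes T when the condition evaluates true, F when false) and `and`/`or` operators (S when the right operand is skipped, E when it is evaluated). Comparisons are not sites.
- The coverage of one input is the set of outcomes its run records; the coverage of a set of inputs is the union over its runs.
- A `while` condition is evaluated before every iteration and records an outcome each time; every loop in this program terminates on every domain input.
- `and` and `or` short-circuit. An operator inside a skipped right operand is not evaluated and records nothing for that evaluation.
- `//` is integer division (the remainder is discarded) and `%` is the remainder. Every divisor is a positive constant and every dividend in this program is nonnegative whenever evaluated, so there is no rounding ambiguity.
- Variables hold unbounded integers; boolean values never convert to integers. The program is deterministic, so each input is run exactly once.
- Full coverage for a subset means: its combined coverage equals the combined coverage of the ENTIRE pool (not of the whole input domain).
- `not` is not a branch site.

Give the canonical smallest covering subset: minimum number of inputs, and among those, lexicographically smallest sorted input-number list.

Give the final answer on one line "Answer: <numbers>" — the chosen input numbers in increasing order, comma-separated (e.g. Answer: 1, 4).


#1 (u=-4, v=13) -> B1->T, B1->T, B1->T, B1->T, B1->T, B1->T, B1->T, B1->F, B3->S, B2->F, B5->T, B7->E, B6->F, B8->F; covered: B1=T, B1=F, B2=F, B3=S, B5=T, B6=F, B7=E, B8=F
#2 (u=5, v=12) -> B1->F, B3->E, B4->S, B2->F, B5->F, B7->E, B6->F, B8->F; covered: B1=F, B2=F, B3=E, B4=S, B5=F, B6=F, B7=E, B8=F
#3 (u=-1, v=13) -> B1->T, B1->T, B1->T, B1->T, B1->F, B3->S, B2->F, B5->F, B7->E, B6->F, B8->F; covered: B1=T, B1=F, B2=F, B3=S, B5=F, B6=F, B7=E, B8=F
#4 (u=0, v=8) -> B1->T, B1->T, B1->T, B1->F, B3->S, B2->F, B5->F, B7->S, B6->T, B8->F; covered: B1=T, B1=F, B2=F, B3=S, B5=F, B6=T, B7=S, B8=F
#5 (u=6, v=16) -> B1->F, B3->S, B2->F, B5->F, B7->E, B6->F, B8->F; covered: B1=F, B2=F, B3=S, B5=F, B6=F, B7=E, B8=F
#6 (u=4, v=5) -> B1->F, B3->S, B2->F, B5->F, B7->S, B6->T, B8->T; covered: B1=F, B2=F, B3=S, B5=F, B6=T, B7=S, B8=T
#7 (u=5, v=8) -> B1->F, B3->S, B2->F, B5->F, B7->S, B6->T, B8->F; covered: B1=F, B2=F, B3=S, B5=F, B6=T, B7=S, B8=F
#8 (u=0, v=11) -> B1->T, B1->T, B1->T, B1->F, B3->S, B2->F, B5->F, B7->E, B6->F, B8->F; covered: B1=T, B1=F, B2=F, B3=S, B5=F, B6=F, B7=E, B8=F
the full pool covers 14 outcomes: B1=T, B1=F, B2=F, B3=S, B3=E, B4=S, B5=T, B5=F, B6=T, B6=F, B7=S, B7=E, B8=T, B8=F
every size-1 subset falls short of the 14 outcomes (best: 8/14)
every size-2 subset falls short of the 14 outcomes (best: 12/14)
size 3: inputs {1, 2, 6} cover all 14 outcomes, and no lexicographically smaller subset of this size does
Answer: 1, 2, 6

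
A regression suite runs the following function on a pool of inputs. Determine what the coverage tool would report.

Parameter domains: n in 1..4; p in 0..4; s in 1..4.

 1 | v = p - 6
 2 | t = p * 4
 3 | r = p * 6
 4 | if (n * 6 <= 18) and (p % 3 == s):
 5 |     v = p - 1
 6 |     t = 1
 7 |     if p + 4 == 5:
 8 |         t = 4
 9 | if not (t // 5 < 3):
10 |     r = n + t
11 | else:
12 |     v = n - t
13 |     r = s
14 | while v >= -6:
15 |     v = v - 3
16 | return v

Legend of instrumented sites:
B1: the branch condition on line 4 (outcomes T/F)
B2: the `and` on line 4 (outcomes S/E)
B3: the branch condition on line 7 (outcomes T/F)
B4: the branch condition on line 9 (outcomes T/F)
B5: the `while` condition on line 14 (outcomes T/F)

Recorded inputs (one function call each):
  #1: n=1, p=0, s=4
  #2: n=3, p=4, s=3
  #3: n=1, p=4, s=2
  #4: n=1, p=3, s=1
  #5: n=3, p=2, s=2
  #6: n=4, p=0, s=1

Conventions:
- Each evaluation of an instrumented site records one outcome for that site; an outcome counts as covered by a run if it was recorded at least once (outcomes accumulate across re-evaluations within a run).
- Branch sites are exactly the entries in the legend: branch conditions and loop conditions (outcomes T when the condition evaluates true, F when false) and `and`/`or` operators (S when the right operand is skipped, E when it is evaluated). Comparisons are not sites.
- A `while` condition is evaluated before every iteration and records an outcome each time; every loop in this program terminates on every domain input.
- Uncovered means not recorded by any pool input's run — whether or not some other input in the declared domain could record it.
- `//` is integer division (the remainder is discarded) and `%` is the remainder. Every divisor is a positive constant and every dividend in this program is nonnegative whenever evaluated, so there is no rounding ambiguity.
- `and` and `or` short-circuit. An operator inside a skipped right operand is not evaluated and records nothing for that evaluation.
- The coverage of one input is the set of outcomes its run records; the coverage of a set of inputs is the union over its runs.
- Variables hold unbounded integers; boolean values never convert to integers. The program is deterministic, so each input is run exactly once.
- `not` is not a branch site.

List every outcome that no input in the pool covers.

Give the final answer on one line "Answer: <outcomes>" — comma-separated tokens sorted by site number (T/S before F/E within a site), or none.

test 1 (n=1, p=0, s=4) fires B2->E, B1->F, B4->F, B5->T, B5->T, B5->T, B5->F; hits B1=F, B2=E, B4=F, B5=T, B5=F
test 2 (n=3, p=4, s=3) fires B2->E, B1->F, B4->T, B5->T, B5->T, B5->F; hits B1=F, B2=E, B4=T, B5=T, B5=F
test 3 (n=1, p=4, s=2) fires B2->E, B1->F, B4->T, B5->T, B5->T, B5->F; hits B1=F, B2=E, B4=T, B5=T, B5=F
test 4 (n=1, p=3, s=1) fires B2->E, B1->F, B4->F, B5->F; hits B1=F, B2=E, B4=F, B5=F
test 5 (n=3, p=2, s=2) fires B2->E, B1->T, B3->F, B4->F, B5->T, B5->T, B5->T, B5->F; hits B1=T, B2=E, B3=F, B4=F, B5=T, B5=F
test 6 (n=4, p=0, s=1) fires B2->S, B1->F, B4->F, B5->T, B5->T, B5->T, B5->T, B5->F; hits B1=F, B2=S, B4=F, B5=T, B5=F
union over the pool: B1=T, B1=F, B2=S, B2=E, B3=F, B4=T, B4=F, B5=T, B5=F
uncovered (1 of 10): B3=T

Answer: B3=T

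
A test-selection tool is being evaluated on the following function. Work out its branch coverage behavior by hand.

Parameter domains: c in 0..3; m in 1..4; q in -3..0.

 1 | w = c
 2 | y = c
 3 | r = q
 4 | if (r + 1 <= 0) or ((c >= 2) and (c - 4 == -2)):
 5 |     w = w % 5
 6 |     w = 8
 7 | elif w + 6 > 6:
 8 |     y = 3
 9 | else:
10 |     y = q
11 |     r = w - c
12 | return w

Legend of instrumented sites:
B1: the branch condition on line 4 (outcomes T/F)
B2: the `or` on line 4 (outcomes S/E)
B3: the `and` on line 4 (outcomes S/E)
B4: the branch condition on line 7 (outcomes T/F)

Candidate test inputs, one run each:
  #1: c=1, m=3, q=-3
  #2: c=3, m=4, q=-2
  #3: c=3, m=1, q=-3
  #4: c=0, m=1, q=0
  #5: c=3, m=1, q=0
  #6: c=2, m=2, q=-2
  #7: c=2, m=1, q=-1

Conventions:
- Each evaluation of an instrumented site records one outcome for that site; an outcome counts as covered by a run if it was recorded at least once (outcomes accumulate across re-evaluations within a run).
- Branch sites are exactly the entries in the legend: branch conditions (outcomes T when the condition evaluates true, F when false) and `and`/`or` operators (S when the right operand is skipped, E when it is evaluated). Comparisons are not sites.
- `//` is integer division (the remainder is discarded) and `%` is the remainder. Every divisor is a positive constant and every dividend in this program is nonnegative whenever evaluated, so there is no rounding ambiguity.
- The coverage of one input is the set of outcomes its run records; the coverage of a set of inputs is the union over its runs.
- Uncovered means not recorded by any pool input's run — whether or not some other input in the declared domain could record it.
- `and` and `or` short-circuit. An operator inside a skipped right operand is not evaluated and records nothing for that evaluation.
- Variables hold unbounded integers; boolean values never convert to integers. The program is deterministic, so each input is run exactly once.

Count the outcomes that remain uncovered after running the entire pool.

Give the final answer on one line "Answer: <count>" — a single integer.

input #1 (c=1, m=3, q=-3): events B2->S, B1->T; covers B1=T, B2=S
input #2 (c=3, m=4, q=-2): events B2->S, B1->T; covers B1=T, B2=S
input #3 (c=3, m=1, q=-3): events B2->S, B1->T; covers B1=T, B2=S
input #4 (c=0, m=1, q=0): events B2->E, B3->S, B1->F, B4->F; covers B1=F, B2=E, B3=S, B4=F
input #5 (c=3, m=1, q=0): events B2->E, B3->E, B1->F, B4->T; covers B1=F, B2=E, B3=E, B4=T
input #6 (c=2, m=2, q=-2): events B2->S, B1->T; covers B1=T, B2=S
input #7 (c=2, m=1, q=-1): events B2->S, B1->T; covers B1=T, B2=S
union over the pool: B1=T, B1=F, B2=S, B2=E, B3=S, B3=E, B4=T, B4=F
uncovered (0 of 8): none

Answer: 0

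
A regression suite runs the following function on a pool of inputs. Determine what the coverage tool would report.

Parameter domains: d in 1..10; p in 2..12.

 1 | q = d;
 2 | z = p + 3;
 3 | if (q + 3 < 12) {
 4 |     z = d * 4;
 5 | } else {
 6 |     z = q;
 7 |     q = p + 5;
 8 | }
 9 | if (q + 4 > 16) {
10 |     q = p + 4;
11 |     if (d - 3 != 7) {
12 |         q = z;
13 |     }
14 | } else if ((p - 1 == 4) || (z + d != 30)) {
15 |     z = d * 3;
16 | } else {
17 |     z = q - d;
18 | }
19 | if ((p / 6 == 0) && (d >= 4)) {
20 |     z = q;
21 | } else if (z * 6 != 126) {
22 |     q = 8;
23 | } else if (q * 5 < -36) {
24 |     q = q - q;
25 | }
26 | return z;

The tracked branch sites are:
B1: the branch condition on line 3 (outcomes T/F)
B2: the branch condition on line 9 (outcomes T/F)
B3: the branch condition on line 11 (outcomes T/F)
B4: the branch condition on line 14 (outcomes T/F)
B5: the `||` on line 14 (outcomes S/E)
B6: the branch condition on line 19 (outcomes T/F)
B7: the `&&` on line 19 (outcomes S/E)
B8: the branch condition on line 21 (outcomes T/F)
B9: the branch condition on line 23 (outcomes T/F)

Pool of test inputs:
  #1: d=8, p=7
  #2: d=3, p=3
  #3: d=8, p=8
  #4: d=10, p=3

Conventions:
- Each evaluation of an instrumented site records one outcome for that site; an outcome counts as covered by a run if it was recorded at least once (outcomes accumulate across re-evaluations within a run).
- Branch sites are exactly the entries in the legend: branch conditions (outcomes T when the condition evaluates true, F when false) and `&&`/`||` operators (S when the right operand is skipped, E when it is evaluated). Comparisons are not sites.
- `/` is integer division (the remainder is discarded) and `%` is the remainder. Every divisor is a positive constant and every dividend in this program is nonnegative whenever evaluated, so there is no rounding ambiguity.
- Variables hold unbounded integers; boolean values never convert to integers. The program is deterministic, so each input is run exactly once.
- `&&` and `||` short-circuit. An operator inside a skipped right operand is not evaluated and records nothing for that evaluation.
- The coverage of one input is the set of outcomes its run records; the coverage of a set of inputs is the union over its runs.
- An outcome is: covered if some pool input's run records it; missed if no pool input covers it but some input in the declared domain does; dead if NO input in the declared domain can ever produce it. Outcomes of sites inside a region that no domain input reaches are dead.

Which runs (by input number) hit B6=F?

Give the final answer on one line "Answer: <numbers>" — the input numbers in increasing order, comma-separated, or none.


input #1 (d=8, p=7): covers B6=F
input #2 (d=3, p=3): covers B6=F
input #3 (d=8, p=8): covers B6=F
input #4 (d=10, p=3): misses B6=F
Answer: 1, 2, 3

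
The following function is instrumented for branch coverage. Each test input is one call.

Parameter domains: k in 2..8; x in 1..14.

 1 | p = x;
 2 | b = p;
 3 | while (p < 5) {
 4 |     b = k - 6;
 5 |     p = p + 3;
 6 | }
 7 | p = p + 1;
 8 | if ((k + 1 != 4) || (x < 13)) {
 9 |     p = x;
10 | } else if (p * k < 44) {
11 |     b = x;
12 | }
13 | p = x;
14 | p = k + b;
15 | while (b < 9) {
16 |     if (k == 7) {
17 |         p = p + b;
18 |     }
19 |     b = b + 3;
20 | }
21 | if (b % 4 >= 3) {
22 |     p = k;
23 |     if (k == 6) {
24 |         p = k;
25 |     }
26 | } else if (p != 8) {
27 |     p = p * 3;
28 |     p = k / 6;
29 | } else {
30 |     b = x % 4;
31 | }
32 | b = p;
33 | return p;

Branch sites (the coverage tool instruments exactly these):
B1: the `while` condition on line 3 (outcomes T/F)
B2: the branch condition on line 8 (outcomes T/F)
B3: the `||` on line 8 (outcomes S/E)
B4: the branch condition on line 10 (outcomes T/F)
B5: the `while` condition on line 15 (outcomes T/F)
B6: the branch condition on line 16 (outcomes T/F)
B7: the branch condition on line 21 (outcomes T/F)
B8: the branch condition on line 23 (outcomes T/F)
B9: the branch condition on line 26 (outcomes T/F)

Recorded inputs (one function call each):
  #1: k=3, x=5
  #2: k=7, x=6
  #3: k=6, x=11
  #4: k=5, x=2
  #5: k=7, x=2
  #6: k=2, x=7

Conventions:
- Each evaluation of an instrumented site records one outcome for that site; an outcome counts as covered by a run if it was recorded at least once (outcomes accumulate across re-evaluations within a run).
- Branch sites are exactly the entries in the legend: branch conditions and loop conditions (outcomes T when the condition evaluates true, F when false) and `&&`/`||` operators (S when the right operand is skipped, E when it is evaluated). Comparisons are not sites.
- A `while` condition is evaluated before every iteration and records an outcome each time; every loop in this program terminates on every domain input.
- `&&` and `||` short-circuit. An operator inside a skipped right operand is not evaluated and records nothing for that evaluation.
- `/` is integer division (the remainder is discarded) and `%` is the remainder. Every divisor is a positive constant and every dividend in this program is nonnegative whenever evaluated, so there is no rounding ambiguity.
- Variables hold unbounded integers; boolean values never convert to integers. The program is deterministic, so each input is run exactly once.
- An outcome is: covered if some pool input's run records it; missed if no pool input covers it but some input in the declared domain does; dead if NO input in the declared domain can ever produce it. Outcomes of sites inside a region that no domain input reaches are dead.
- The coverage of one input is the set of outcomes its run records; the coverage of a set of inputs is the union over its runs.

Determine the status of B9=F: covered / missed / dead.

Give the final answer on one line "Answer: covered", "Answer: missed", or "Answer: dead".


no pool input records B9=F
but domain input (k=2, x=6) does record it -> reachable, so missed
Answer: missed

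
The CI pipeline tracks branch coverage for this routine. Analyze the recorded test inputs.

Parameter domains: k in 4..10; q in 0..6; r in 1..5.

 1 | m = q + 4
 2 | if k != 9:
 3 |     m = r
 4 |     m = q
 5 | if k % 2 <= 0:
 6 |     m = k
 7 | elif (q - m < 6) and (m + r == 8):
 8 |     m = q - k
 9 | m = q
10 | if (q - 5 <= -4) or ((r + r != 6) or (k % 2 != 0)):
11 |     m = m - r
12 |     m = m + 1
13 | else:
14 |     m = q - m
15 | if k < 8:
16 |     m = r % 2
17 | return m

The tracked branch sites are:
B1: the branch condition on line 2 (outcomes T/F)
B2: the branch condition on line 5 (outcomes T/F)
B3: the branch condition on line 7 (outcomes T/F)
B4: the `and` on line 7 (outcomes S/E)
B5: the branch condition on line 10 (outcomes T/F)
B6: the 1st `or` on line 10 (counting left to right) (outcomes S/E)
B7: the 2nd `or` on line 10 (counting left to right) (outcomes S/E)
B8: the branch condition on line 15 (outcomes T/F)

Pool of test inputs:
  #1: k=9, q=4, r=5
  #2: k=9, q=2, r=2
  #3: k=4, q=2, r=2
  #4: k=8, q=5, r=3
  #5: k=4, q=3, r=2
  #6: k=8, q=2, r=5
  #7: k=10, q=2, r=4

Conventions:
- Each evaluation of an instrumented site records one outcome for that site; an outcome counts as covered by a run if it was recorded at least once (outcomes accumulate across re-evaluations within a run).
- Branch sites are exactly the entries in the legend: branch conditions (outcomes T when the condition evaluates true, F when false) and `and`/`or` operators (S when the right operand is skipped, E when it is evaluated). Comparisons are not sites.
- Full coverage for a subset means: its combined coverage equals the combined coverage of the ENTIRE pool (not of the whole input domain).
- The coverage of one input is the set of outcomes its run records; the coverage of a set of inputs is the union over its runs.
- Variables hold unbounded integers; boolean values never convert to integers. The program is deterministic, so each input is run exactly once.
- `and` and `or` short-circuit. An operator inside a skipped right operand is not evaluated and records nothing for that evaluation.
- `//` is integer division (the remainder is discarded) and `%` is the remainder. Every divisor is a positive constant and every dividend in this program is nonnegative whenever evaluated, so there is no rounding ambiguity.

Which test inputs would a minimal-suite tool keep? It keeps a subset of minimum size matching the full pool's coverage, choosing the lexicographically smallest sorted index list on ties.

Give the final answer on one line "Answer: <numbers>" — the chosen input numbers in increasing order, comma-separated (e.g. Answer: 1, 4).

#1 (k=9, q=4, r=5) -> B1->F, B2->F, B4->E, B3->F, B6->E, B7->S, B5->T, B8->F; covered: B1=F, B2=F, B3=F, B4=E, B5=T, B6=E, B7=S, B8=F
#2 (k=9, q=2, r=2) -> B1->F, B2->F, B4->E, B3->T, B6->E, B7->S, B5->T, B8->F; covered: B1=F, B2=F, B3=T, B4=E, B5=T, B6=E, B7=S, B8=F
#3 (k=4, q=2, r=2) -> B1->T, B2->T, B6->E, B7->S, B5->T, B8->T; covered: B1=T, B2=T, B5=T, B6=E, B7=S, B8=T
#4 (k=8, q=5, r=3) -> B1->T, B2->T, B6->E, B7->E, B5->F, B8->F; covered: B1=T, B2=T, B5=F, B6=E, B7=E, B8=F
#5 (k=4, q=3, r=2) -> B1->T, B2->T, B6->E, B7->S, B5->T, B8->T; covered: B1=T, B2=T, B5=T, B6=E, B7=S, B8=T
#6 (k=8, q=2, r=5) -> B1->T, B2->T, B6->E, B7->S, B5->T, B8->F; covered: B1=T, B2=T, B5=T, B6=E, B7=S, B8=F
#7 (k=10, q=2, r=4) -> B1->T, B2->T, B6->E, B7->S, B5->T, B8->F; covered: B1=T, B2=T, B5=T, B6=E, B7=S, B8=F
union over all inputs: B1=T, B1=F, B2=T, B2=F, B3=T, B3=F, B4=E, B5=T, B5=F, B6=E, B7=S, B7=E, B8=T, B8=F (14 outcomes)
every size-1 subset falls short of the 14 outcomes (best: 8/14)
every size-2 subset falls short of the 14 outcomes (best: 12/14)
every size-3 subset falls short of the 14 outcomes (best: 13/14)
inputs {1, 2, 3, 4} (size 4) cover everything; no size-4 subset with a lexicographically smaller index list covers all 14

Answer: 1, 2, 3, 4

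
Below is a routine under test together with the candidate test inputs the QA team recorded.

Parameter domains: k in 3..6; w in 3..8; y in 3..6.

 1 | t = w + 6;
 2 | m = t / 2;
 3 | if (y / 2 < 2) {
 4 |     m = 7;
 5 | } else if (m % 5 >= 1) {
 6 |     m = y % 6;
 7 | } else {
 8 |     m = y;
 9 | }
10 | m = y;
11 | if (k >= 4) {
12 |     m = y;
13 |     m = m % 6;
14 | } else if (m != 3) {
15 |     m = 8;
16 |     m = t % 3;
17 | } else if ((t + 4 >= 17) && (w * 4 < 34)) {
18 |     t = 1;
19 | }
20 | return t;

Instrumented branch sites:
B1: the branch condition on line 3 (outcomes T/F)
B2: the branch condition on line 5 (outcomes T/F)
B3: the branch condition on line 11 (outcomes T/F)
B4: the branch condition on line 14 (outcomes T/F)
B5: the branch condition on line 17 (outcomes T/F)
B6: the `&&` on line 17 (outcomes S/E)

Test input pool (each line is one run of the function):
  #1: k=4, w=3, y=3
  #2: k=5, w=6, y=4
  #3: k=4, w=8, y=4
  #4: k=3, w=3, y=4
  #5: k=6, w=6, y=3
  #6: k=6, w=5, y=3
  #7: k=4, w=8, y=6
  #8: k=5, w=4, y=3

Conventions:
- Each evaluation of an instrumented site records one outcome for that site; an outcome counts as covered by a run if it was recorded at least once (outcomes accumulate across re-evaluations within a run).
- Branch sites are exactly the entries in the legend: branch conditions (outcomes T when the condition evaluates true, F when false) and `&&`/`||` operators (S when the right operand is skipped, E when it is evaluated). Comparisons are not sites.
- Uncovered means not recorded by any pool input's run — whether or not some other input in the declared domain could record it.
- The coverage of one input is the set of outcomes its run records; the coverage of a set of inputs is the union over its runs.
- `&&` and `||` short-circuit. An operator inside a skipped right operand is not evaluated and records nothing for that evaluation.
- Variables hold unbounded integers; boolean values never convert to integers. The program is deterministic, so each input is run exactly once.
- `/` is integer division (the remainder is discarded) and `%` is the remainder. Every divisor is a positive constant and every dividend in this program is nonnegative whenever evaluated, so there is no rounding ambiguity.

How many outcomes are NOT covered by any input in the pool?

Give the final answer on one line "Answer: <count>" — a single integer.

test 1 (k=4, w=3, y=3) fires B1->T, B3->T; hits B1=T, B3=T
test 2 (k=5, w=6, y=4) fires B1->F, B2->T, B3->T; hits B1=F, B2=T, B3=T
test 3 (k=4, w=8, y=4) fires B1->F, B2->T, B3->T; hits B1=F, B2=T, B3=T
test 4 (k=3, w=3, y=4) fires B1->F, B2->T, B3->F, B4->T; hits B1=F, B2=T, B3=F, B4=T
test 5 (k=6, w=6, y=3) fires B1->T, B3->T; hits B1=T, B3=T
test 6 (k=6, w=5, y=3) fires B1->T, B3->T; hits B1=T, B3=T
test 7 (k=4, w=8, y=6) fires B1->F, B2->T, B3->T; hits B1=F, B2=T, B3=T
test 8 (k=5, w=4, y=3) fires B1->T, B3->T; hits B1=T, B3=T
union over the pool: B1=T, B1=F, B2=T, B3=T, B3=F, B4=T
uncovered (6 of 12): B2=F, B4=F, B5=T, B5=F, B6=S, B6=E

Answer: 6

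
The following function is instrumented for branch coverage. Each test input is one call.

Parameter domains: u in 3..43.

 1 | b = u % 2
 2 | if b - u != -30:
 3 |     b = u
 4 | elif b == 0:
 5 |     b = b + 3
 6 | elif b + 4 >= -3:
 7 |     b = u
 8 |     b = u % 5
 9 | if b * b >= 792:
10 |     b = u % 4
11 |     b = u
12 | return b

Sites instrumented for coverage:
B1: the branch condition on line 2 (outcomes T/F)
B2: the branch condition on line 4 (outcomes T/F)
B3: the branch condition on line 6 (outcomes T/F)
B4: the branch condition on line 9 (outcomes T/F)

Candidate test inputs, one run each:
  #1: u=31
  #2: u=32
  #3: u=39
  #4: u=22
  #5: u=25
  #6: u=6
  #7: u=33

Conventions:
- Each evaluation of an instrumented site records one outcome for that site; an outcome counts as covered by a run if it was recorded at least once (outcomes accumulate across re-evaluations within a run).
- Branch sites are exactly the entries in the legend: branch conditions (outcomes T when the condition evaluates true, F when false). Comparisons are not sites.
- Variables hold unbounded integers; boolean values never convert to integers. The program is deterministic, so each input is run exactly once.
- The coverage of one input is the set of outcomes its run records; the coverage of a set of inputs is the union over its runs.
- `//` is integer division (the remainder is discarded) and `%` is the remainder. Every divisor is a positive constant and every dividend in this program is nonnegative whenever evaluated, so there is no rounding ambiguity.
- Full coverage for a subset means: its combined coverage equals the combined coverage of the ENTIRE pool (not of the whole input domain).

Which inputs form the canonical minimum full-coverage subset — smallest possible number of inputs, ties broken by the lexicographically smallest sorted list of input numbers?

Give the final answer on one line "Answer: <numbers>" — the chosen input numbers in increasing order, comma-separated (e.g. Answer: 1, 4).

run #1 (u=31) records B1=F, B2=F, B3=T, B4=F
run #2 (u=32) records B1=T, B4=T
run #3 (u=39) records B1=T, B4=T
run #4 (u=22) records B1=T, B4=F
run #5 (u=25) records B1=T, B4=F
run #6 (u=6) records B1=T, B4=F
run #7 (u=33) records B1=T, B4=T
together the pool reaches 6 outcomes: B1=T, B1=F, B2=F, B3=T, B4=T, B4=F
no size-1 subset reaches all 6 outcomes (best union: 4/6)
the canonical winner is {1, 2}: size 2, full 6-outcome coverage, earliest index list among size-2 covers

Answer: 1, 2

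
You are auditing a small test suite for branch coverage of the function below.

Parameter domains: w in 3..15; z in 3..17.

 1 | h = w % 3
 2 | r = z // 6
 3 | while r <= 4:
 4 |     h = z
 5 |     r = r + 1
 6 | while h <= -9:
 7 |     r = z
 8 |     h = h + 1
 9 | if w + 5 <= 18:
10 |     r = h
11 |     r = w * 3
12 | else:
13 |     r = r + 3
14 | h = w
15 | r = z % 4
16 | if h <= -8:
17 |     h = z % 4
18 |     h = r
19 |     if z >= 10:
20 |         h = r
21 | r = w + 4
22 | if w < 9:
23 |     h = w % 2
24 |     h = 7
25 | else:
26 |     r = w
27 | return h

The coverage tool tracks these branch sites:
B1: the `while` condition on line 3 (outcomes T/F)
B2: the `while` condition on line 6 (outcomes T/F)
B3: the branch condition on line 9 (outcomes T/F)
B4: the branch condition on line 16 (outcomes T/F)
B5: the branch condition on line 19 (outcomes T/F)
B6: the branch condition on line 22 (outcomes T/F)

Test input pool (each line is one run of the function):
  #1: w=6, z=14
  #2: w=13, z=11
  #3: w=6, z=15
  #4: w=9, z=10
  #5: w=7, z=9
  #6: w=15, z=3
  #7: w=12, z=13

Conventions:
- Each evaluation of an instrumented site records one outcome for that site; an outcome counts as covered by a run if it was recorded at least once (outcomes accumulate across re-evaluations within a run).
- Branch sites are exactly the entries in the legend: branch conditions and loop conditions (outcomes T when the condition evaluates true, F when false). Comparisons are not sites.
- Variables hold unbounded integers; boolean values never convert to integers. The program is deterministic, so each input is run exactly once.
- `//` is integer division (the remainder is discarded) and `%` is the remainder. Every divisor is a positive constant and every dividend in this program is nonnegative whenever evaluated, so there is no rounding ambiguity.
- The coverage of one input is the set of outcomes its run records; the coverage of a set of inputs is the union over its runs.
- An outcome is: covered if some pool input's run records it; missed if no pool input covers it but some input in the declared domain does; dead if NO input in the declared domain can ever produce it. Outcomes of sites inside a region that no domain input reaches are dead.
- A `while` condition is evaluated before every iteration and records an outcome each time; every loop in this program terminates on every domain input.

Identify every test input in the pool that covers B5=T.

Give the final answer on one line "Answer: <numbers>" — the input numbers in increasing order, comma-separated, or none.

input #1 (w=6, z=14): does not record B5=T
input #2 (w=13, z=11): does not record B5=T
input #3 (w=6, z=15): does not record B5=T
input #4 (w=9, z=10): does not record B5=T
input #5 (w=7, z=9): does not record B5=T
input #6 (w=15, z=3): does not record B5=T
input #7 (w=12, z=13): does not record B5=T

Answer: none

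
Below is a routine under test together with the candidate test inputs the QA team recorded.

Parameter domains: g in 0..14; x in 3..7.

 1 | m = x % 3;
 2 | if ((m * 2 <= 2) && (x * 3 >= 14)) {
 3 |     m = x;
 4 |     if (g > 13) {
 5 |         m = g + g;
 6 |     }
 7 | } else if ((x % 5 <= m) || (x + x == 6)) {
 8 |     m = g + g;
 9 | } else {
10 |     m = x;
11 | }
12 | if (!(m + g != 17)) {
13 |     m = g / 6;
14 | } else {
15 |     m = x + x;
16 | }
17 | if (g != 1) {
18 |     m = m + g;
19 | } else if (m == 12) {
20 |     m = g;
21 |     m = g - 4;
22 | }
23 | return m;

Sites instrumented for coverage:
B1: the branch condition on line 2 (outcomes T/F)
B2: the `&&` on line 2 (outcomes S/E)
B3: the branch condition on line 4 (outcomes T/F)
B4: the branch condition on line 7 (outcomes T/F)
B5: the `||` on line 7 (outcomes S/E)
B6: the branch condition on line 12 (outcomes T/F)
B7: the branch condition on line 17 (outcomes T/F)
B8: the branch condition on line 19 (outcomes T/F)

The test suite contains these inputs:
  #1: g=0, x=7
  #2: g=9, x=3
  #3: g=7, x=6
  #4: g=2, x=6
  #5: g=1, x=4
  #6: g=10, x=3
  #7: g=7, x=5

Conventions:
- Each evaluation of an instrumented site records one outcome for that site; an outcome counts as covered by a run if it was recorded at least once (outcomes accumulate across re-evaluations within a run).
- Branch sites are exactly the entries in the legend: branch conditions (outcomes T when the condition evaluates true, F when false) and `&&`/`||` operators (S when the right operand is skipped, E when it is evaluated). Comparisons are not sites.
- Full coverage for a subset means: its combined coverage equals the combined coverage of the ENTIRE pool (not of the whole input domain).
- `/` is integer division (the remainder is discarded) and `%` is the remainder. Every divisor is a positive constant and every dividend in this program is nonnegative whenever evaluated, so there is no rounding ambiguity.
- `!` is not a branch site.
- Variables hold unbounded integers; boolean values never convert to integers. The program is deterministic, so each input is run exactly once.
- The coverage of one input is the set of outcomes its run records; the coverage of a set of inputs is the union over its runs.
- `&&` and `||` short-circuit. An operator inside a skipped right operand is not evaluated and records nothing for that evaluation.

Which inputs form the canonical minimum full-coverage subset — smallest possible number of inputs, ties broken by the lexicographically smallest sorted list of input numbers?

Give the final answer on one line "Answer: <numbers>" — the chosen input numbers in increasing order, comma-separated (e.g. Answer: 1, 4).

input #1 (g=0, x=7): events B2->E, B1->T, B3->F, B6->F, B7->T; covers B1=T, B2=E, B3=F, B6=F, B7=T
input #2 (g=9, x=3): events B2->E, B1->F, B5->E, B4->T, B6->F, B7->T; covers B1=F, B2=E, B4=T, B5=E, B6=F, B7=T
input #3 (g=7, x=6): events B2->E, B1->T, B3->F, B6->F, B7->T; covers B1=T, B2=E, B3=F, B6=F, B7=T
input #4 (g=2, x=6): events B2->E, B1->T, B3->F, B6->F, B7->T; covers B1=T, B2=E, B3=F, B6=F, B7=T
input #5 (g=1, x=4): events B2->E, B1->F, B5->E, B4->F, B6->F, B7->F, B8->F; covers B1=F, B2=E, B4=F, B5=E, B6=F, B7=F, B8=F
input #6 (g=10, x=3): events B2->E, B1->F, B5->E, B4->T, B6->F, B7->T; covers B1=F, B2=E, B4=T, B5=E, B6=F, B7=T
input #7 (g=7, x=5): events B2->S, B1->F, B5->S, B4->T, B6->F, B7->T; covers B1=F, B2=S, B4=T, B5=S, B6=F, B7=T
the full pool covers 13 outcomes: B1=T, B1=F, B2=S, B2=E, B3=F, B4=T, B4=F, B5=S, B5=E, B6=F, B7=T, B7=F, B8=F
checked all size-1 subsets: none covers 13 outcomes (max 7/13)
checked all size-2 subsets: none covers 13 outcomes (max 11/13)
the canonical winner is {1, 5, 7}: size 3, full 13-outcome coverage, earliest index list among size-3 covers

Answer: 1, 5, 7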